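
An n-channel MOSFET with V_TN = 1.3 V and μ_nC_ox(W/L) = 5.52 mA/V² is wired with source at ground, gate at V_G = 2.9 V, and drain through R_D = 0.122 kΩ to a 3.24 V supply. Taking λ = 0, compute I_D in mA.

V_GS = V_G = 2.9 V, so V_ov = 2.9 − 1.3 = 1.6 V.
Assume saturation: I_D = ½ k_n V_ov² = 0.5 × 5.52 × 1.6² = 7.07 mA, giving V_DS = V_DD − I_D R_D = 3.24 − 7.07 × 0.122 = 2.38 V.
V_DS = 2.38 V ≥ V_ov = 1.6 V, confirming saturation.

I_D = 7.07 mA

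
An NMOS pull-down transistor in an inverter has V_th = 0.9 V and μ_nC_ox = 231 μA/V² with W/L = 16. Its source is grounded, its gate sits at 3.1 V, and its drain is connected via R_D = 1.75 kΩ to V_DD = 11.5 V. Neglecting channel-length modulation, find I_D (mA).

I_D = 6.03 mA

V_GS = V_G = 3.1 V, so V_ov = 3.1 − 0.9 = 2.2 V.
k_n = μ_nC_ox · (W/L) = 3.696 mA/V².
Assume saturation: I_D = ½ k_n V_ov² = 0.5 × 3.696 × 2.2² = 8.94 mA, giving V_DS = V_DD − I_D R_D = 11.5 − 8.94 × 1.75 = -4.15 V.
But -4.15 V < V_ov = 2.2 V, so the device is actually in triode.
In triode I_D = k_n[V_ov V_DS − ½ V_DS²] and I_D = (V_DD − V_DS)/R_D. Equating: 3.23 V_DS² − 15.23 V_DS + 11.5 = 0, giving V_DS = 0.945 V (the root below V_ov).
I_D = (11.5 − 0.945) / 1.75 = 6.03 mA.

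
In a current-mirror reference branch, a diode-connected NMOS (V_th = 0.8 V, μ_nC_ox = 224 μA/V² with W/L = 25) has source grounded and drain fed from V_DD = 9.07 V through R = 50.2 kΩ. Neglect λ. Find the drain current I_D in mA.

I_D = 0.160 mA

With gate tied to drain, V_GS = V_DS ≥ V_GS − V_th, so the device is in saturation.
k_n = μ_nC_ox · (W/L) = 5.6 mA/V².
KCL at the drain: ½ k_n (V_GS − V_th)² = (V_DD − V_GS)/R.
Let x = V_GS − 0.8. Then 141 x² + x − 8.27 = 0, giving x = 0.239 V (positive root), so V_GS = 1.04 V.
I_D = (V_DD − V_GS)/R = (9.07 − 1.04) / 50.2 = 0.16 mA.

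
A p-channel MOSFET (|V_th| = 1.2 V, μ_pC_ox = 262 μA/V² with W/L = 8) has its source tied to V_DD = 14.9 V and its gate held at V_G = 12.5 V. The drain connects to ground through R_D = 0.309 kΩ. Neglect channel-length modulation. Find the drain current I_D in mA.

V_SG = V_DD − V_G = 14.9 − 12.5 = 2.4 V, so V_ov = 2.4 − 1.2 = 1.2 V.
k_p = μ_pC_ox · (W/L) = 2.096 mA/V².
Assume saturation: I_D = ½ k_p V_ov² = 0.5 × 2.096 × 1.2² = 1.51 mA, giving V_SD = V_DD − I_D R_D = 14.9 − 1.51 × 0.309 = 14.4 V.
V_SD = 14.4 V ≥ V_ov = 1.2 V, confirming saturation.

I_D = 1.51 mA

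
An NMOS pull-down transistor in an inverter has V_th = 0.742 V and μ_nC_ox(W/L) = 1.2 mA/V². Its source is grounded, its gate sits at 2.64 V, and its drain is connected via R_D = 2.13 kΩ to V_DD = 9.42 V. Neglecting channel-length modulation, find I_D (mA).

I_D = 2.16 mA

V_GS = V_G = 2.64 V, so V_ov = 2.64 − 0.742 = 1.9 V.
Assume saturation: I_D = ½ k_n V_ov² = 0.5 × 1.2 × 1.9² = 2.16 mA, giving V_DS = V_DD − I_D R_D = 9.42 − 2.16 × 2.13 = 4.82 V.
V_DS = 4.82 V ≥ V_ov = 1.9 V, confirming saturation.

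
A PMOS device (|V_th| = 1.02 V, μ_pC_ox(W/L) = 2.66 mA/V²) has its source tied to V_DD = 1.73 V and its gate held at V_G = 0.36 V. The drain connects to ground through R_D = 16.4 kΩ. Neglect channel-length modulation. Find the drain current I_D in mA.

I_D = 0.0977 mA

V_SG = V_DD − V_G = 1.73 − 0.36 = 1.37 V, so V_ov = 1.37 − 1.02 = 0.35 V.
Assume saturation: I_D = ½ k_p V_ov² = 0.5 × 2.66 × 0.35² = 0.163 mA, giving V_SD = V_DD − I_D R_D = 1.73 − 0.163 × 16.4 = -0.942 V.
But -0.942 V < V_ov = 0.35 V, so the device is actually in triode.
In triode I_D = k_p[V_ov V_SD − ½ V_SD²] and I_D = (V_DD − V_SD)/R_D. Equating: 21.8 V_SD² − 16.27 V_SD + 1.73 = 0, giving V_SD = 0.128 V (the root below V_ov).
I_D = (1.73 − 0.128) / 16.4 = 0.0977 mA.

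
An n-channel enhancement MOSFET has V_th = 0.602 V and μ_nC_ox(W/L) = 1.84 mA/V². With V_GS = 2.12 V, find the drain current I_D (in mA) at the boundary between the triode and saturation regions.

I_D = 2.12 mA

At the boundary V_DS = V_ov = V_GS − V_th = 2.12 − 0.602 = 1.52 V.
I_D = ½ k_n V_ov² = 0.5 × 1.84 × 1.52² = 2.12 mA.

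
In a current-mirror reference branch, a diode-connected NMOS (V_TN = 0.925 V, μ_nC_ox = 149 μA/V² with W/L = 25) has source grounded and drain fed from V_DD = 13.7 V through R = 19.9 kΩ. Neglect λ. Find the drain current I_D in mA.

With gate tied to drain, V_GS = V_DS ≥ V_GS − V_TN, so the device is in saturation.
k_n = μ_nC_ox · (W/L) = 3.725 mA/V².
KCL at the drain: ½ k_n (V_GS − V_TN)² = (V_DD − V_GS)/R.
Let x = V_GS − 0.925. Then 37.1 x² + x − 12.77 = 0, giving x = 0.574 V (positive root), so V_GS = 1.5 V.
I_D = (V_DD − V_GS)/R = (13.7 − 1.5) / 19.9 = 0.613 mA.

I_D = 0.613 mA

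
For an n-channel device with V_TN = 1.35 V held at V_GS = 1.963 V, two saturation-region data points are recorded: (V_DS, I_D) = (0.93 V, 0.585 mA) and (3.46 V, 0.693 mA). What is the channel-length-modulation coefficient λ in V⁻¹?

λ = 0.0783 V⁻¹

With V_GS fixed, I_D ∝ (1 + λ V_DS) in saturation, so I_D2/I_D1 = (1 + λ V_DS2)/(1 + λ V_DS1).
0.693/0.585 = 1.185 = (1 + 3.46 λ)/(1 + 0.93 λ).
Solving: λ (I_D1 V_DS2 − I_D2 V_DS1) = I_D2 − I_D1, so λ = (0.693 − 0.585) / (0.585 × 3.46 − 0.693 × 0.93) = 0.108 / 1.38 = 0.0783 V⁻¹.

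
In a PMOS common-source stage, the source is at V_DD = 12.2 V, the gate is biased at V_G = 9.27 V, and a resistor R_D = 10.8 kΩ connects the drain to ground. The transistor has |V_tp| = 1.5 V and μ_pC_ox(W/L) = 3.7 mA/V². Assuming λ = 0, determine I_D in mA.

I_D = 1.11 mA

V_SG = V_DD − V_G = 12.2 − 9.27 = 2.93 V, so V_ov = 2.93 − 1.5 = 1.43 V.
Assume saturation: I_D = ½ k_p V_ov² = 0.5 × 3.7 × 1.43² = 3.78 mA, giving V_SD = V_DD − I_D R_D = 12.2 − 3.78 × 10.8 = -28.7 V.
But -28.7 V < V_ov = 1.43 V, so the device is actually in triode.
In triode I_D = k_p[V_ov V_SD − ½ V_SD²] and I_D = (V_DD − V_SD)/R_D. Equating: 20 V_SD² − 58.14 V_SD + 12.2 = 0, giving V_SD = 0.228 V (the root below V_ov).
I_D = (12.2 − 0.228) / 10.8 = 1.11 mA.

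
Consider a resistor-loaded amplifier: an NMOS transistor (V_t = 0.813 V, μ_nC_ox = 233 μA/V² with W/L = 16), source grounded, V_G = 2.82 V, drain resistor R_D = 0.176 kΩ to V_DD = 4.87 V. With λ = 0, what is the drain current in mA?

V_GS = V_G = 2.82 V, so V_ov = 2.82 − 0.813 = 2.01 V.
k_n = μ_nC_ox · (W/L) = 3.728 mA/V².
Assume saturation: I_D = ½ k_n V_ov² = 0.5 × 3.728 × 2.01² = 7.51 mA, giving V_DS = V_DD − I_D R_D = 4.87 − 7.51 × 0.176 = 3.55 V.
V_DS = 3.55 V ≥ V_ov = 2.01 V, confirming saturation.

I_D = 7.51 mA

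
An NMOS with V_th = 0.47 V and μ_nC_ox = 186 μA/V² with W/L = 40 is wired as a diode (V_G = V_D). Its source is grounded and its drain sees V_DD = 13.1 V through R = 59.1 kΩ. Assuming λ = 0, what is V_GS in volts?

V_GS = 0.707 V

With gate tied to drain, V_GS = V_DS ≥ V_GS − V_th, so the device is in saturation.
k_n = μ_nC_ox · (W/L) = 7.44 mA/V².
KCL at the drain: ½ k_n (V_GS − V_th)² = (V_DD − V_GS)/R.
Let x = V_GS − 0.47. Then 220 x² + x − 12.63 = 0, giving x = 0.237 V (positive root), so V_GS = 0.707 V.
I_D = (V_DD − V_GS)/R = (13.1 − 0.707) / 59.1 = 0.21 mA.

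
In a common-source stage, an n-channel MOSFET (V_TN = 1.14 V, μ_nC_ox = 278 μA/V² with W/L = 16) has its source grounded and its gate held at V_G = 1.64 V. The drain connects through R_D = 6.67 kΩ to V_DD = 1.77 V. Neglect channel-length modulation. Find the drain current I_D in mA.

V_GS = V_G = 1.64 V, so V_ov = 1.64 − 1.14 = 0.5 V.
k_n = μ_nC_ox · (W/L) = 4.448 mA/V².
Assume saturation: I_D = ½ k_n V_ov² = 0.5 × 4.448 × 0.5² = 0.556 mA, giving V_DS = V_DD − I_D R_D = 1.77 − 0.556 × 6.67 = -1.94 V.
But -1.94 V < V_ov = 0.5 V, so the device is actually in triode.
In triode I_D = k_n[V_ov V_DS − ½ V_DS²] and I_D = (V_DD − V_DS)/R_D. Equating: 14.8 V_DS² − 15.83 V_DS + 1.77 = 0, giving V_DS = 0.127 V (the root below V_ov).
I_D = (1.77 − 0.127) / 6.67 = 0.246 mA.

I_D = 0.246 mA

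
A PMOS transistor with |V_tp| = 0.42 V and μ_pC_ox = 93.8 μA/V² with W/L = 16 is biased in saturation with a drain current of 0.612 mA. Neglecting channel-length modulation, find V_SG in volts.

V_SG = 1.32 V

k_p = μ_pC_ox · (W/L) = 1.501 mA/V².
In saturation I_D = ½ k_p (V_SG − |V_tp|)², so V_SG − |V_tp| = √(2 I_D / k_p) = √(2 × 0.612 / 1.501) = 0.903 V.
V_SG = 0.42 + 0.903 = 1.32 V.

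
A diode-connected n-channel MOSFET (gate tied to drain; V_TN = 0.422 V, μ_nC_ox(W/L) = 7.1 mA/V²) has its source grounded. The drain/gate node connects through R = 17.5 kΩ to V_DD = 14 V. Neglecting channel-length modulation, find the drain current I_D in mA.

With gate tied to drain, V_GS = V_DS ≥ V_GS − V_TN, so the device is in saturation.
KCL at the drain: ½ k_n (V_GS − V_TN)² = (V_DD − V_GS)/R.
Let x = V_GS − 0.422. Then 62.1 x² + x − 13.58 = 0, giving x = 0.46 V (positive root), so V_GS = 0.882 V.
I_D = (V_DD − V_GS)/R = (14 − 0.882) / 17.5 = 0.75 mA.

I_D = 0.750 mA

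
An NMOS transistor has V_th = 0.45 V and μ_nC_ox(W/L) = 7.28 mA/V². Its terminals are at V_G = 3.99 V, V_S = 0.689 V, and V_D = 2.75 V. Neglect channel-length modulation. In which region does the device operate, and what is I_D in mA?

V_GS = V_G − V_S = 3.99 − 0.689 = 3.3 V; V_DS = V_D − V_S = 2.75 − 0.689 = 2.06 V.
V_ov = V_GS − V_th = 3.3 − 0.45 = 2.85 V.
Since V_DS = 2.06 V < V_ov = 2.85 V, the device is in the triode region.
I_D = k_n [V_ov · V_DS − ½ V_DS²] = 7.28 × [2.85 × 2.06 − 0.5 × 2.06²] = 27.3 mA.

Triode; I_D = 27.3 mA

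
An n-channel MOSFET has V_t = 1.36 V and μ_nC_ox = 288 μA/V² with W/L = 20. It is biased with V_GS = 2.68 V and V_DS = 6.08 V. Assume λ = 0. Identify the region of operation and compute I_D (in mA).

Saturation; I_D = 5.02 mA

k_n = μ_nC_ox · (W/L) = 5.76 mA/V².
V_ov = V_GS − V_t = 2.68 − 1.36 = 1.32 V.
Since V_DS = 6.08 V ≥ V_ov = 1.32 V, the device is in saturation.
I_D = ½ k_n V_ov² = 0.5 × 5.76 × 1.32² = 5.02 mA.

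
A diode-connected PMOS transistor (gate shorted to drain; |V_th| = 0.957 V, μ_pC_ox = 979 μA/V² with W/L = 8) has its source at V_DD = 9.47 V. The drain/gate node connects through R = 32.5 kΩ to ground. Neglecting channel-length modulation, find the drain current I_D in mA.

With gate tied to drain, V_SG = V_SD ≥ V_SG − |V_th|, so the device is in saturation.
k_p = μ_pC_ox · (W/L) = 7.832 mA/V².
KCL at the drain: ½ k_p (V_SG − |V_th|)² = (V_DD − V_SG)/R.
Let x = V_SG − 0.957. Then 127 x² + x − 8.513 = 0, giving x = 0.255 V (positive root), so V_SG = 1.21 V.
I_D = (V_DD − V_SG)/R = (9.47 − 1.21) / 32.5 = 0.254 mA.

I_D = 0.254 mA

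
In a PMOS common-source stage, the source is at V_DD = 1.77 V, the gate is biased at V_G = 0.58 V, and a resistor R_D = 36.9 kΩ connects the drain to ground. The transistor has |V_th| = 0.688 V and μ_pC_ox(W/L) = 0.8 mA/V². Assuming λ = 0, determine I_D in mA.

I_D = 0.0445 mA

V_SG = V_DD − V_G = 1.77 − 0.58 = 1.19 V, so V_ov = 1.19 − 0.688 = 0.502 V.
Assume saturation: I_D = ½ k_p V_ov² = 0.5 × 0.8 × 0.502² = 0.101 mA, giving V_SD = V_DD − I_D R_D = 1.77 − 0.101 × 36.9 = -1.95 V.
But -1.95 V < V_ov = 0.502 V, so the device is actually in triode.
In triode I_D = k_p[V_ov V_SD − ½ V_SD²] and I_D = (V_DD − V_SD)/R_D. Equating: 14.8 V_SD² − 15.82 V_SD + 1.77 = 0, giving V_SD = 0.127 V (the root below V_ov).
I_D = (1.77 − 0.127) / 36.9 = 0.0445 mA.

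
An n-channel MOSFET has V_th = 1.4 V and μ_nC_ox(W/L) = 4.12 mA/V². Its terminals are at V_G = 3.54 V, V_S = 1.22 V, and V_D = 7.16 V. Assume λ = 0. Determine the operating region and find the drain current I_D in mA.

Saturation; I_D = 1.74 mA

V_GS = V_G − V_S = 3.54 − 1.22 = 2.32 V; V_DS = V_D − V_S = 7.16 − 1.22 = 5.94 V.
V_ov = V_GS − V_th = 2.32 − 1.4 = 0.92 V.
Since V_DS = 5.94 V ≥ V_ov = 0.92 V, the device is in saturation.
I_D = ½ k_n V_ov² = 0.5 × 4.12 × 0.92² = 1.74 mA.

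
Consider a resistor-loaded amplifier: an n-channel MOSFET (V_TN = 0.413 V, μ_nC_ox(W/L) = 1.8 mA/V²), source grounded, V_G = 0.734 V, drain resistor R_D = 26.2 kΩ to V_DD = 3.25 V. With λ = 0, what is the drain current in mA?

I_D = 0.0927 mA

V_GS = V_G = 0.734 V, so V_ov = 0.734 − 0.413 = 0.321 V.
Assume saturation: I_D = ½ k_n V_ov² = 0.5 × 1.8 × 0.321² = 0.0927 mA, giving V_DS = V_DD − I_D R_D = 3.25 − 0.0927 × 26.2 = 0.82 V.
V_DS = 0.82 V ≥ V_ov = 0.321 V, confirming saturation.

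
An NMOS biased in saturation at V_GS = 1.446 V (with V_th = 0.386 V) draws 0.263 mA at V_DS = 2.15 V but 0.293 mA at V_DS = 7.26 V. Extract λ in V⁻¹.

With V_GS fixed, I_D ∝ (1 + λ V_DS) in saturation, so I_D2/I_D1 = (1 + λ V_DS2)/(1 + λ V_DS1).
0.293/0.263 = 1.114 = (1 + 7.26 λ)/(1 + 2.15 λ).
Solving: λ (I_D1 V_DS2 − I_D2 V_DS1) = I_D2 − I_D1, so λ = (0.293 − 0.263) / (0.263 × 7.26 − 0.293 × 2.15) = 0.03 / 1.28 = 0.0234 V⁻¹.

λ = 0.0234 V⁻¹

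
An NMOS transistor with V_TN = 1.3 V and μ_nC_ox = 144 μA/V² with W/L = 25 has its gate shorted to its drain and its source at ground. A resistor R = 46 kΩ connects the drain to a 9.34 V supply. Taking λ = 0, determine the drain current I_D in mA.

With gate tied to drain, V_GS = V_DS ≥ V_GS − V_TN, so the device is in saturation.
k_n = μ_nC_ox · (W/L) = 3.6 mA/V².
KCL at the drain: ½ k_n (V_GS − V_TN)² = (V_DD − V_GS)/R.
Let x = V_GS − 1.3. Then 82.8 x² + x − 8.04 = 0, giving x = 0.306 V (positive root), so V_GS = 1.61 V.
I_D = (V_DD − V_GS)/R = (9.34 − 1.61) / 46 = 0.168 mA.

I_D = 0.168 mA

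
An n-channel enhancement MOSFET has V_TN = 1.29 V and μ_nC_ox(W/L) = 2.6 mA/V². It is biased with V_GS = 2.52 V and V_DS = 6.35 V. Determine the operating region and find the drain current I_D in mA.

V_ov = V_GS − V_TN = 2.52 − 1.29 = 1.23 V.
Since V_DS = 6.35 V ≥ V_ov = 1.23 V, the device is in saturation.
I_D = ½ k_n V_ov² = 0.5 × 2.6 × 1.23² = 1.97 mA.

Saturation; I_D = 1.97 mA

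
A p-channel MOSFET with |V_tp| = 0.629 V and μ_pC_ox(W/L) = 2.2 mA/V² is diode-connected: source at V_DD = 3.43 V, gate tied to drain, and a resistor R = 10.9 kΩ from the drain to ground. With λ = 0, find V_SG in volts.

V_SG = 1.07 V

With gate tied to drain, V_SG = V_SD ≥ V_SG − |V_tp|, so the device is in saturation.
KCL at the drain: ½ k_p (V_SG − |V_tp|)² = (V_DD − V_SG)/R.
Let x = V_SG − 0.629. Then 12 x² + x − 2.801 = 0, giving x = 0.443 V (positive root), so V_SG = 1.07 V.
I_D = (V_DD − V_SG)/R = (3.43 − 1.07) / 10.9 = 0.216 mA.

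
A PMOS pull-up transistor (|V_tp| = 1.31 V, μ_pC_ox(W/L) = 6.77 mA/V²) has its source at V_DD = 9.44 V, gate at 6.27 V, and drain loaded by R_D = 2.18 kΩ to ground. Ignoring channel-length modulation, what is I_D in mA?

I_D = 4.16 mA

V_SG = V_DD − V_G = 9.44 − 6.27 = 3.17 V, so V_ov = 3.17 − 1.31 = 1.86 V.
Assume saturation: I_D = ½ k_p V_ov² = 0.5 × 6.77 × 1.86² = 11.7 mA, giving V_SD = V_DD − I_D R_D = 9.44 − 11.7 × 2.18 = -16.1 V.
But -16.1 V < V_ov = 1.86 V, so the device is actually in triode.
In triode I_D = k_p[V_ov V_SD − ½ V_SD²] and I_D = (V_DD − V_SD)/R_D. Equating: 7.38 V_SD² − 28.45 V_SD + 9.44 = 0, giving V_SD = 0.367 V (the root below V_ov).
I_D = (9.44 − 0.367) / 2.18 = 4.16 mA.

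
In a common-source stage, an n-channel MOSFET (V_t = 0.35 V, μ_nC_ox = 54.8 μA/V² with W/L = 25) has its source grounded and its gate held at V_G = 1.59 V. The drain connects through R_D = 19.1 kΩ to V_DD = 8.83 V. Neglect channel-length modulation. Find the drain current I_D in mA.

V_GS = V_G = 1.59 V, so V_ov = 1.59 − 0.35 = 1.24 V.
k_n = μ_nC_ox · (W/L) = 1.37 mA/V².
Assume saturation: I_D = ½ k_n V_ov² = 0.5 × 1.37 × 1.24² = 1.05 mA, giving V_DS = V_DD − I_D R_D = 8.83 − 1.05 × 19.1 = -11.3 V.
But -11.3 V < V_ov = 1.24 V, so the device is actually in triode.
In triode I_D = k_n[V_ov V_DS − ½ V_DS²] and I_D = (V_DD − V_DS)/R_D. Equating: 13.1 V_DS² − 33.45 V_DS + 8.83 = 0, giving V_DS = 0.299 V (the root below V_ov).
I_D = (8.83 − 0.299) / 19.1 = 0.447 mA.

I_D = 0.447 mA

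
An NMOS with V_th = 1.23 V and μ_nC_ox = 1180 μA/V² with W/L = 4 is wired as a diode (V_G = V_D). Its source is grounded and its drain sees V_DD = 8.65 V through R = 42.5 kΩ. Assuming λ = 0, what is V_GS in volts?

With gate tied to drain, V_GS = V_DS ≥ V_GS − V_th, so the device is in saturation.
k_n = μ_nC_ox · (W/L) = 4.72 mA/V².
KCL at the drain: ½ k_n (V_GS − V_th)² = (V_DD − V_GS)/R.
Let x = V_GS − 1.23. Then 100 x² + x − 7.42 = 0, giving x = 0.267 V (positive root), so V_GS = 1.5 V.
I_D = (V_DD − V_GS)/R = (8.65 − 1.5) / 42.5 = 0.168 mA.

V_GS = 1.50 V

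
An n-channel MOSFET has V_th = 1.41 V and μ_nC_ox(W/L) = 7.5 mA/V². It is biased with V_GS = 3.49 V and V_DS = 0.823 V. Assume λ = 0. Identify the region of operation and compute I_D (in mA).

Triode; I_D = 10.3 mA

V_ov = V_GS − V_th = 3.49 − 1.41 = 2.08 V.
Since V_DS = 0.823 V < V_ov = 2.08 V, the device is in the triode region.
I_D = k_n [V_ov · V_DS − ½ V_DS²] = 7.5 × [2.08 × 0.823 − 0.5 × 0.823²] = 10.3 mA.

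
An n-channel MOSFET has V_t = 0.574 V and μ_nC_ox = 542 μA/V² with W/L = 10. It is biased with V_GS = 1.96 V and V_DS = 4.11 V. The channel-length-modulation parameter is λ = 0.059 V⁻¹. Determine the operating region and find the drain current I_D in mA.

Saturation; I_D = 6.47 mA

k_n = μ_nC_ox · (W/L) = 5.42 mA/V².
V_ov = V_GS − V_t = 1.96 − 0.574 = 1.39 V.
Since V_DS = 4.11 V ≥ V_ov = 1.39 V, the device is in saturation.
I_D = ½ k_n V_ov² (1 + λ V_DS) = 0.5 × 5.42 × 1.39² × (1 + 0.059 × 4.11) = 6.47 mA.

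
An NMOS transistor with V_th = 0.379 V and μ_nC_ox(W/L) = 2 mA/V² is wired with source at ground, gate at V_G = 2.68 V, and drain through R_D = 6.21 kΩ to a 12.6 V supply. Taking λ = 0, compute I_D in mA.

V_GS = V_G = 2.68 V, so V_ov = 2.68 − 0.379 = 2.3 V.
Assume saturation: I_D = ½ k_n V_ov² = 0.5 × 2 × 2.3² = 5.29 mA, giving V_DS = V_DD − I_D R_D = 12.6 − 5.29 × 6.21 = -20.3 V.
But -20.3 V < V_ov = 2.3 V, so the device is actually in triode.
In triode I_D = k_n[V_ov V_DS − ½ V_DS²] and I_D = (V_DD − V_DS)/R_D. Equating: 6.21 V_DS² − 29.58 V_DS + 12.6 = 0, giving V_DS = 0.473 V (the root below V_ov).
I_D = (12.6 − 0.473) / 6.21 = 1.95 mA.

I_D = 1.95 mA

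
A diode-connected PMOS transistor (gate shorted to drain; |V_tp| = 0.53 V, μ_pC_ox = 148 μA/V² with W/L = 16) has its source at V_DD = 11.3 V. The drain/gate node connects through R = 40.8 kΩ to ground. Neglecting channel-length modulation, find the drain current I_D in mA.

With gate tied to drain, V_SG = V_SD ≥ V_SG − |V_tp|, so the device is in saturation.
k_p = μ_pC_ox · (W/L) = 2.368 mA/V².
KCL at the drain: ½ k_p (V_SG − |V_tp|)² = (V_DD − V_SG)/R.
Let x = V_SG − 0.53. Then 48.3 x² + x − 10.77 = 0, giving x = 0.462 V (positive root), so V_SG = 0.992 V.
I_D = (V_DD − V_SG)/R = (11.3 − 0.992) / 40.8 = 0.253 mA.

I_D = 0.253 mA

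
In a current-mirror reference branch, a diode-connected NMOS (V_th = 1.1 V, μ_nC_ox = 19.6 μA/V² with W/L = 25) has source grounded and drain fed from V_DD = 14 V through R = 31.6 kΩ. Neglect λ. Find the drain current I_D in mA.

I_D = 0.369 mA

With gate tied to drain, V_GS = V_DS ≥ V_GS − V_th, so the device is in saturation.
k_n = μ_nC_ox · (W/L) = 0.49 mA/V².
KCL at the drain: ½ k_n (V_GS − V_th)² = (V_DD − V_GS)/R.
Let x = V_GS − 1.1. Then 7.74 x² + x − 12.9 = 0, giving x = 1.23 V (positive root), so V_GS = 2.33 V.
I_D = (V_DD − V_GS)/R = (14 − 2.33) / 31.6 = 0.369 mA.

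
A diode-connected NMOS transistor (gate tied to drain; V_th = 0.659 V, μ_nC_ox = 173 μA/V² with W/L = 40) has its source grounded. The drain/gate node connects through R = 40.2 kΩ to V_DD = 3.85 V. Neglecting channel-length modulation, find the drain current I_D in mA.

I_D = 0.0757 mA

With gate tied to drain, V_GS = V_DS ≥ V_GS − V_th, so the device is in saturation.
k_n = μ_nC_ox · (W/L) = 6.92 mA/V².
KCL at the drain: ½ k_n (V_GS − V_th)² = (V_DD − V_GS)/R.
Let x = V_GS − 0.659. Then 139 x² + x − 3.191 = 0, giving x = 0.148 V (positive root), so V_GS = 0.807 V.
I_D = (V_DD − V_GS)/R = (3.85 − 0.807) / 40.2 = 0.0757 mA.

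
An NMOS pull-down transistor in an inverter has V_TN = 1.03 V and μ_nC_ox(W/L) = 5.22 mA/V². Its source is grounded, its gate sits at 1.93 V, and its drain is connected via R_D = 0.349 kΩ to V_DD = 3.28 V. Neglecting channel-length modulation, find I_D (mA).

V_GS = V_G = 1.93 V, so V_ov = 1.93 − 1.03 = 0.9 V.
Assume saturation: I_D = ½ k_n V_ov² = 0.5 × 5.22 × 0.9² = 2.11 mA, giving V_DS = V_DD − I_D R_D = 3.28 − 2.11 × 0.349 = 2.54 V.
V_DS = 2.54 V ≥ V_ov = 0.9 V, confirming saturation.

I_D = 2.11 mA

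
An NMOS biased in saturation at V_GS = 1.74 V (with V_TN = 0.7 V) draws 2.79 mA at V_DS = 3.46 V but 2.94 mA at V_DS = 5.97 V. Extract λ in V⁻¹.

With V_GS fixed, I_D ∝ (1 + λ V_DS) in saturation, so I_D2/I_D1 = (1 + λ V_DS2)/(1 + λ V_DS1).
2.94/2.79 = 1.054 = (1 + 5.97 λ)/(1 + 3.46 λ).
Solving: λ (I_D1 V_DS2 − I_D2 V_DS1) = I_D2 − I_D1, so λ = (2.94 − 2.79) / (2.79 × 5.97 − 2.94 × 3.46) = 0.15 / 6.48 = 0.0231 V⁻¹.

λ = 0.0231 V⁻¹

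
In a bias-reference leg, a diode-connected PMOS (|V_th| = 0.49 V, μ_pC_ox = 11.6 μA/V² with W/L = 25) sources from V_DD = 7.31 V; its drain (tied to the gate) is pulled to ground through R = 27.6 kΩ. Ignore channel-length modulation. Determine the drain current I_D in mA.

With gate tied to drain, V_SG = V_SD ≥ V_SG − |V_th|, so the device is in saturation.
k_p = μ_pC_ox · (W/L) = 0.29 mA/V².
KCL at the drain: ½ k_p (V_SG − |V_th|)² = (V_DD − V_SG)/R.
Let x = V_SG − 0.49. Then 4 x² + x − 6.82 = 0, giving x = 1.19 V (positive root), so V_SG = 1.68 V.
I_D = (V_DD − V_SG)/R = (7.31 − 1.68) / 27.6 = 0.204 mA.

I_D = 0.204 mA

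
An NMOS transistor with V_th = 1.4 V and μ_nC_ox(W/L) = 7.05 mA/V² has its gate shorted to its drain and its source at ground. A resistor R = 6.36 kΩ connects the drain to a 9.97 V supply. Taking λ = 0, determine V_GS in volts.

V_GS = 2.00 V

With gate tied to drain, V_GS = V_DS ≥ V_GS − V_th, so the device is in saturation.
KCL at the drain: ½ k_n (V_GS − V_th)² = (V_DD − V_GS)/R.
Let x = V_GS − 1.4. Then 22.4 x² + x − 8.57 = 0, giving x = 0.596 V (positive root), so V_GS = 2 V.
I_D = (V_DD − V_GS)/R = (9.97 − 2) / 6.36 = 1.25 mA.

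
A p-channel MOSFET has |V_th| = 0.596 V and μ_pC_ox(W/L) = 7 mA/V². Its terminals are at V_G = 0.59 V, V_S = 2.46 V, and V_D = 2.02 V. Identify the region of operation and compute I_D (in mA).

Triode; I_D = 3.25 mA

V_SG = V_S − V_G = 2.46 − 0.59 = 1.87 V; V_SD = V_S − V_D = 2.46 − 2.02 = 0.44 V.
V_ov = V_SG − |V_th| = 1.87 − 0.596 = 1.27 V.
Since V_SD = 0.44 V < V_ov = 1.27 V, the device is in the triode region.
I_D = k_p [V_ov · V_SD − ½ V_SD²] = 7 × [1.27 × 0.44 − 0.5 × 0.44²] = 3.25 mA.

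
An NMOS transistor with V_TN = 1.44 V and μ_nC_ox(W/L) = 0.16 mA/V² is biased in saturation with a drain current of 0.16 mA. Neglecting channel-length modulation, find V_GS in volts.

V_GS = 2.85 V

In saturation I_D = ½ k_n (V_GS − V_TN)², so V_GS − V_TN = √(2 I_D / k_n) = √(2 × 0.16 / 0.16) = 1.41 V.
V_GS = 1.44 + 1.41 = 2.85 V.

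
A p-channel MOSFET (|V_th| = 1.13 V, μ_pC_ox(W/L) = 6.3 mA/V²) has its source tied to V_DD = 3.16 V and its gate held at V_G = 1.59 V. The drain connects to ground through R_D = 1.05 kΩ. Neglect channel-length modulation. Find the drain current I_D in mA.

I_D = 0.610 mA

V_SG = V_DD − V_G = 3.16 − 1.59 = 1.57 V, so V_ov = 1.57 − 1.13 = 0.44 V.
Assume saturation: I_D = ½ k_p V_ov² = 0.5 × 6.3 × 0.44² = 0.61 mA, giving V_SD = V_DD − I_D R_D = 3.16 − 0.61 × 1.05 = 2.52 V.
V_SD = 2.52 V ≥ V_ov = 0.44 V, confirming saturation.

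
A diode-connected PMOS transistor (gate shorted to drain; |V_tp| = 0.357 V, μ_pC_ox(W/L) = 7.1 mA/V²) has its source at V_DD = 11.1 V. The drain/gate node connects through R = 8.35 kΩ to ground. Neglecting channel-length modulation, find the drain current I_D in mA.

With gate tied to drain, V_SG = V_SD ≥ V_SG − |V_tp|, so the device is in saturation.
KCL at the drain: ½ k_p (V_SG − |V_tp|)² = (V_DD − V_SG)/R.
Let x = V_SG − 0.357. Then 29.6 x² + x − 10.74 = 0, giving x = 0.585 V (positive root), so V_SG = 0.942 V.
I_D = (V_DD − V_SG)/R = (11.1 − 0.942) / 8.35 = 1.22 mA.

I_D = 1.22 mA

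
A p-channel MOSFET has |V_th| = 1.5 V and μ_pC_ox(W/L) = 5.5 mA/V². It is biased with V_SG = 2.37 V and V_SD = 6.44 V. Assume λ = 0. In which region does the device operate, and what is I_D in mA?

V_ov = V_SG − |V_th| = 2.37 − 1.5 = 0.87 V.
Since V_SD = 6.44 V ≥ V_ov = 0.87 V, the device is in saturation.
I_D = ½ k_p V_ov² = 0.5 × 5.5 × 0.87² = 2.08 mA.

Saturation; I_D = 2.08 mA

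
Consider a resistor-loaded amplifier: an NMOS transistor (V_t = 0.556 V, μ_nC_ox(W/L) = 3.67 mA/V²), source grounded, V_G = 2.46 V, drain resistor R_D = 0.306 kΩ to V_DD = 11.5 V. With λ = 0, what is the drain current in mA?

I_D = 6.65 mA

V_GS = V_G = 2.46 V, so V_ov = 2.46 − 0.556 = 1.9 V.
Assume saturation: I_D = ½ k_n V_ov² = 0.5 × 3.67 × 1.9² = 6.65 mA, giving V_DS = V_DD − I_D R_D = 11.5 − 6.65 × 0.306 = 9.46 V.
V_DS = 9.46 V ≥ V_ov = 1.9 V, confirming saturation.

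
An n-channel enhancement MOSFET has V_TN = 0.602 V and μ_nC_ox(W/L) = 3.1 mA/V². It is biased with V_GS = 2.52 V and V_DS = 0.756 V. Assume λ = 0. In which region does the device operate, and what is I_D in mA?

V_ov = V_GS − V_TN = 2.52 − 0.602 = 1.92 V.
Since V_DS = 0.756 V < V_ov = 1.92 V, the device is in the triode region.
I_D = k_n [V_ov · V_DS − ½ V_DS²] = 3.1 × [1.92 × 0.756 − 0.5 × 0.756²] = 3.61 mA.

Triode; I_D = 3.61 mA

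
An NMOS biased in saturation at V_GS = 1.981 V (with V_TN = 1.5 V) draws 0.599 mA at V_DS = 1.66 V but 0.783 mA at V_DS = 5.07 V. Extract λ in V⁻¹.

λ = 0.106 V⁻¹

With V_GS fixed, I_D ∝ (1 + λ V_DS) in saturation, so I_D2/I_D1 = (1 + λ V_DS2)/(1 + λ V_DS1).
0.783/0.599 = 1.307 = (1 + 5.07 λ)/(1 + 1.66 λ).
Solving: λ (I_D1 V_DS2 − I_D2 V_DS1) = I_D2 − I_D1, so λ = (0.783 − 0.599) / (0.599 × 5.07 − 0.783 × 1.66) = 0.184 / 1.74 = 0.106 V⁻¹.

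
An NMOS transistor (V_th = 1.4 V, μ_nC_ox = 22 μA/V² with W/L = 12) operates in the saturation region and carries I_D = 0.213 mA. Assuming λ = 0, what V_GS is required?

V_GS = 2.67 V

k_n = μ_nC_ox · (W/L) = 0.264 mA/V².
In saturation I_D = ½ k_n (V_GS − V_th)², so V_GS − V_th = √(2 I_D / k_n) = √(2 × 0.213 / 0.264) = 1.27 V.
V_GS = 1.4 + 1.27 = 2.67 V.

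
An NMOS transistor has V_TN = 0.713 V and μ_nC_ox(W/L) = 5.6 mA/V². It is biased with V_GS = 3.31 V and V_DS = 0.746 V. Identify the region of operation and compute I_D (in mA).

Triode; I_D = 9.29 mA

V_ov = V_GS − V_TN = 3.31 − 0.713 = 2.6 V.
Since V_DS = 0.746 V < V_ov = 2.6 V, the device is in the triode region.
I_D = k_n [V_ov · V_DS − ½ V_DS²] = 5.6 × [2.6 × 0.746 − 0.5 × 0.746²] = 9.29 mA.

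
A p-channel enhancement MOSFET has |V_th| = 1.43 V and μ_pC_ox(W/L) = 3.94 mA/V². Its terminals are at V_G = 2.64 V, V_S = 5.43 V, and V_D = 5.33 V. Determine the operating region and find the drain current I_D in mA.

Triode; I_D = 0.516 mA

V_SG = V_S − V_G = 5.43 − 2.64 = 2.79 V; V_SD = V_S − V_D = 5.43 − 5.33 = 0.1 V.
V_ov = V_SG − |V_th| = 2.79 − 1.43 = 1.36 V.
Since V_SD = 0.1 V < V_ov = 1.36 V, the device is in the triode region.
I_D = k_p [V_ov · V_SD − ½ V_SD²] = 3.94 × [1.36 × 0.1 − 0.5 × 0.1²] = 0.516 mA.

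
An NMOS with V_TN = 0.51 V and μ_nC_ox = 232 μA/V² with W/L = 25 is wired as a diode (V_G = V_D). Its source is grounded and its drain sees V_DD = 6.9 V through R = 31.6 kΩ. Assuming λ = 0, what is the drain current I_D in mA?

With gate tied to drain, V_GS = V_DS ≥ V_GS − V_TN, so the device is in saturation.
k_n = μ_nC_ox · (W/L) = 5.8 mA/V².
KCL at the drain: ½ k_n (V_GS − V_TN)² = (V_DD − V_GS)/R.
Let x = V_GS − 0.51. Then 91.6 x² + x − 6.39 = 0, giving x = 0.259 V (positive root), so V_GS = 0.769 V.
I_D = (V_DD − V_GS)/R = (6.9 − 0.769) / 31.6 = 0.194 mA.

I_D = 0.194 mA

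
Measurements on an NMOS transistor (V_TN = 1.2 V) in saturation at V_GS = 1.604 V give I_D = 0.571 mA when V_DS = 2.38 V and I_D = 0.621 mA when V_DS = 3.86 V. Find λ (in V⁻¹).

With V_GS fixed, I_D ∝ (1 + λ V_DS) in saturation, so I_D2/I_D1 = (1 + λ V_DS2)/(1 + λ V_DS1).
0.621/0.571 = 1.088 = (1 + 3.86 λ)/(1 + 2.38 λ).
Solving: λ (I_D1 V_DS2 − I_D2 V_DS1) = I_D2 − I_D1, so λ = (0.621 − 0.571) / (0.571 × 3.86 − 0.621 × 2.38) = 0.05 / 0.726 = 0.0689 V⁻¹.

λ = 0.0689 V⁻¹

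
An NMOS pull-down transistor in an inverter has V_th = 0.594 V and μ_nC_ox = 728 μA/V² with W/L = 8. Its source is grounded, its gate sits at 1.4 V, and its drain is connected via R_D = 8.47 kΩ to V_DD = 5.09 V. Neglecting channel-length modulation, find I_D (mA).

I_D = 0.585 mA

V_GS = V_G = 1.4 V, so V_ov = 1.4 − 0.594 = 0.806 V.
k_n = μ_nC_ox · (W/L) = 5.824 mA/V².
Assume saturation: I_D = ½ k_n V_ov² = 0.5 × 5.824 × 0.806² = 1.89 mA, giving V_DS = V_DD − I_D R_D = 5.09 − 1.89 × 8.47 = -10.9 V.
But -10.9 V < V_ov = 0.806 V, so the device is actually in triode.
In triode I_D = k_n[V_ov V_DS − ½ V_DS²] and I_D = (V_DD − V_DS)/R_D. Equating: 24.7 V_DS² − 40.76 V_DS + 5.09 = 0, giving V_DS = 0.136 V (the root below V_ov).
I_D = (5.09 − 0.136) / 8.47 = 0.585 mA.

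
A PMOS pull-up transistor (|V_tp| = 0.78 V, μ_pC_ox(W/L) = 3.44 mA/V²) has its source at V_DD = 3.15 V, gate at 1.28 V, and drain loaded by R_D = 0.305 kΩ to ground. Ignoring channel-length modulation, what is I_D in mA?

V_SG = V_DD − V_G = 3.15 − 1.28 = 1.87 V, so V_ov = 1.87 − 0.78 = 1.09 V.
Assume saturation: I_D = ½ k_p V_ov² = 0.5 × 3.44 × 1.09² = 2.04 mA, giving V_SD = V_DD − I_D R_D = 3.15 − 2.04 × 0.305 = 2.53 V.
V_SD = 2.53 V ≥ V_ov = 1.09 V, confirming saturation.

I_D = 2.04 mA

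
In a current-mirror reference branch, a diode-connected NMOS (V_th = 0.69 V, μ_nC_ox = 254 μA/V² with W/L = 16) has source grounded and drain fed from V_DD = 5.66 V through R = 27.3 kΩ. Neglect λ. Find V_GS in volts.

V_GS = 0.980 V

With gate tied to drain, V_GS = V_DS ≥ V_GS − V_th, so the device is in saturation.
k_n = μ_nC_ox · (W/L) = 4.064 mA/V².
KCL at the drain: ½ k_n (V_GS − V_th)² = (V_DD − V_GS)/R.
Let x = V_GS − 0.69. Then 55.5 x² + x − 4.97 = 0, giving x = 0.29 V (positive root), so V_GS = 0.98 V.
I_D = (V_DD − V_GS)/R = (5.66 − 0.98) / 27.3 = 0.171 mA.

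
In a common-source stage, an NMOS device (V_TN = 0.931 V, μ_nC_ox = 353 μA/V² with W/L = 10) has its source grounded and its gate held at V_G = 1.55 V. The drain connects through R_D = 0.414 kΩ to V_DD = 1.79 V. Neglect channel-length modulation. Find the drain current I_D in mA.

I_D = 0.676 mA

V_GS = V_G = 1.55 V, so V_ov = 1.55 − 0.931 = 0.619 V.
k_n = μ_nC_ox · (W/L) = 3.53 mA/V².
Assume saturation: I_D = ½ k_n V_ov² = 0.5 × 3.53 × 0.619² = 0.676 mA, giving V_DS = V_DD − I_D R_D = 1.79 − 0.676 × 0.414 = 1.51 V.
V_DS = 1.51 V ≥ V_ov = 0.619 V, confirming saturation.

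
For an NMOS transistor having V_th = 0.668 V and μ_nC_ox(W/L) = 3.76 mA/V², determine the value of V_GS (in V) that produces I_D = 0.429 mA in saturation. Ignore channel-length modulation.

In saturation I_D = ½ k_n (V_GS − V_th)², so V_GS − V_th = √(2 I_D / k_n) = √(2 × 0.429 / 3.76) = 0.478 V.
V_GS = 0.668 + 0.478 = 1.15 V.

V_GS = 1.15 V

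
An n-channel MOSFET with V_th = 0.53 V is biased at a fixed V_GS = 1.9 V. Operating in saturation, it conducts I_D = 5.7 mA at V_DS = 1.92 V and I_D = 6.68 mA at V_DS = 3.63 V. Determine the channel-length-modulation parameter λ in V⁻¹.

With V_GS fixed, I_D ∝ (1 + λ V_DS) in saturation, so I_D2/I_D1 = (1 + λ V_DS2)/(1 + λ V_DS1).
6.68/5.7 = 1.172 = (1 + 3.63 λ)/(1 + 1.92 λ).
Solving: λ (I_D1 V_DS2 − I_D2 V_DS1) = I_D2 − I_D1, so λ = (6.68 − 5.7) / (5.7 × 3.63 − 6.68 × 1.92) = 0.98 / 7.87 = 0.125 V⁻¹.

λ = 0.125 V⁻¹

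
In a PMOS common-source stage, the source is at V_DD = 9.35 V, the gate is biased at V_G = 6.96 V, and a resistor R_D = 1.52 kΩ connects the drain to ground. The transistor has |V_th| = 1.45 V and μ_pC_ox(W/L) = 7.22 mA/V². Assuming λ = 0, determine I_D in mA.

I_D = 3.19 mA

V_SG = V_DD − V_G = 9.35 − 6.96 = 2.39 V, so V_ov = 2.39 − 1.45 = 0.94 V.
Assume saturation: I_D = ½ k_p V_ov² = 0.5 × 7.22 × 0.94² = 3.19 mA, giving V_SD = V_DD − I_D R_D = 9.35 − 3.19 × 1.52 = 4.5 V.
V_SD = 4.5 V ≥ V_ov = 0.94 V, confirming saturation.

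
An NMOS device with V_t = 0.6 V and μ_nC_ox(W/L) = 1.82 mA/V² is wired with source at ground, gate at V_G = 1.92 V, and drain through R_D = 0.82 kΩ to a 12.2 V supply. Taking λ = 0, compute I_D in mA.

V_GS = V_G = 1.92 V, so V_ov = 1.92 − 0.6 = 1.32 V.
Assume saturation: I_D = ½ k_n V_ov² = 0.5 × 1.82 × 1.32² = 1.59 mA, giving V_DS = V_DD − I_D R_D = 12.2 − 1.59 × 0.82 = 10.9 V.
V_DS = 10.9 V ≥ V_ov = 1.32 V, confirming saturation.

I_D = 1.59 mA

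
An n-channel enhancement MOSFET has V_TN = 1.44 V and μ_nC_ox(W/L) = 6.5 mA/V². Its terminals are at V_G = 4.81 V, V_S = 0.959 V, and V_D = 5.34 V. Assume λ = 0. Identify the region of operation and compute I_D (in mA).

V_GS = V_G − V_S = 4.81 − 0.959 = 3.85 V; V_DS = V_D − V_S = 5.34 − 0.959 = 4.38 V.
V_ov = V_GS − V_TN = 3.85 − 1.44 = 2.41 V.
Since V_DS = 4.38 V ≥ V_ov = 2.41 V, the device is in saturation.
I_D = ½ k_n V_ov² = 0.5 × 6.5 × 2.41² = 18.9 mA.

Saturation; I_D = 18.9 mA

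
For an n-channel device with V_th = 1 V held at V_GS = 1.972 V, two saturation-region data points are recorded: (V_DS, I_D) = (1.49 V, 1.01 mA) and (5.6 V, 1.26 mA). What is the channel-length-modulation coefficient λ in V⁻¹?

λ = 0.0662 V⁻¹

With V_GS fixed, I_D ∝ (1 + λ V_DS) in saturation, so I_D2/I_D1 = (1 + λ V_DS2)/(1 + λ V_DS1).
1.26/1.01 = 1.248 = (1 + 5.6 λ)/(1 + 1.49 λ).
Solving: λ (I_D1 V_DS2 − I_D2 V_DS1) = I_D2 − I_D1, so λ = (1.26 − 1.01) / (1.01 × 5.6 − 1.26 × 1.49) = 0.25 / 3.78 = 0.0662 V⁻¹.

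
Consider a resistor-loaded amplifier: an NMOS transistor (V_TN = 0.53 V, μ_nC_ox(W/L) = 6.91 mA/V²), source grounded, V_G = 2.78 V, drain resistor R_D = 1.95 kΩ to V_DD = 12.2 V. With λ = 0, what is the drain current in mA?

V_GS = V_G = 2.78 V, so V_ov = 2.78 − 0.53 = 2.25 V.
Assume saturation: I_D = ½ k_n V_ov² = 0.5 × 6.91 × 2.25² = 17.5 mA, giving V_DS = V_DD − I_D R_D = 12.2 − 17.5 × 1.95 = -21.9 V.
But -21.9 V < V_ov = 2.25 V, so the device is actually in triode.
In triode I_D = k_n[V_ov V_DS − ½ V_DS²] and I_D = (V_DD − V_DS)/R_D. Equating: 6.74 V_DS² − 31.32 V_DS + 12.2 = 0, giving V_DS = 0.429 V (the root below V_ov).
I_D = (12.2 − 0.429) / 1.95 = 6.04 mA.

I_D = 6.04 mA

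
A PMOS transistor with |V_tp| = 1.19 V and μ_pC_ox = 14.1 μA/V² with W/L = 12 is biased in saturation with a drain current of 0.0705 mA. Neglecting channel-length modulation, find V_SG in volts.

V_SG = 2.10 V

k_p = μ_pC_ox · (W/L) = 0.1692 mA/V².
In saturation I_D = ½ k_p (V_SG − |V_tp|)², so V_SG − |V_tp| = √(2 I_D / k_p) = √(2 × 0.0705 / 0.1692) = 0.913 V.
V_SG = 1.19 + 0.913 = 2.1 V.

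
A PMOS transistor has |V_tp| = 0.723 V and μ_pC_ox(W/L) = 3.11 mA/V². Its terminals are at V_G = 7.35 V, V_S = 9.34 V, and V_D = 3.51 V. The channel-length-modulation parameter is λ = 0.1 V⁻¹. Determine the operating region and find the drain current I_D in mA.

V_SG = V_S − V_G = 9.34 − 7.35 = 1.99 V; V_SD = V_S − V_D = 9.34 − 3.51 = 5.83 V.
V_ov = V_SG − |V_tp| = 1.99 − 0.723 = 1.27 V.
Since V_SD = 5.83 V ≥ V_ov = 1.27 V, the device is in saturation.
I_D = ½ k_p V_ov² (1 + λ V_SD) = 0.5 × 3.11 × 1.27² × (1 + 0.1 × 5.83) = 3.95 mA.

Saturation; I_D = 3.95 mA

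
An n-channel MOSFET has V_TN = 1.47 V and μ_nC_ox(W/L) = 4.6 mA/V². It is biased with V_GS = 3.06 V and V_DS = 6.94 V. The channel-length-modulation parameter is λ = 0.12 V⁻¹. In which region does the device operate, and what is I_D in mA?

V_ov = V_GS − V_TN = 3.06 − 1.47 = 1.59 V.
Since V_DS = 6.94 V ≥ V_ov = 1.59 V, the device is in saturation.
I_D = ½ k_n V_ov² (1 + λ V_DS) = 0.5 × 4.6 × 1.59² × (1 + 0.12 × 6.94) = 10.7 mA.

Saturation; I_D = 10.7 mA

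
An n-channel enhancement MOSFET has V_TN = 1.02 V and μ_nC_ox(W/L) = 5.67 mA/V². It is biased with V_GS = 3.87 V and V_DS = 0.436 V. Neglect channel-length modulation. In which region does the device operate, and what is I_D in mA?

Triode; I_D = 6.51 mA

V_ov = V_GS − V_TN = 3.87 − 1.02 = 2.85 V.
Since V_DS = 0.436 V < V_ov = 2.85 V, the device is in the triode region.
I_D = k_n [V_ov · V_DS − ½ V_DS²] = 5.67 × [2.85 × 0.436 − 0.5 × 0.436²] = 6.51 mA.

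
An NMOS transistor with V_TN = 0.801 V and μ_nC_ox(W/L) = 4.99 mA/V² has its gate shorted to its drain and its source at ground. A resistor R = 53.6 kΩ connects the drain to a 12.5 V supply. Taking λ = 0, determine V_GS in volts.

V_GS = 1.09 V

With gate tied to drain, V_GS = V_DS ≥ V_GS − V_TN, so the device is in saturation.
KCL at the drain: ½ k_n (V_GS − V_TN)² = (V_DD − V_GS)/R.
Let x = V_GS − 0.801. Then 134 x² + x − 11.7 = 0, giving x = 0.292 V (positive root), so V_GS = 1.09 V.
I_D = (V_DD − V_GS)/R = (12.5 − 1.09) / 53.6 = 0.213 mA.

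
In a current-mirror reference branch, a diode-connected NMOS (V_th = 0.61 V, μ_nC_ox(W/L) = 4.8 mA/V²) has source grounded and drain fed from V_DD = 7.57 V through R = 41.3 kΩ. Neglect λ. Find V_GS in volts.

V_GS = 0.870 V

With gate tied to drain, V_GS = V_DS ≥ V_GS − V_th, so the device is in saturation.
KCL at the drain: ½ k_n (V_GS − V_th)² = (V_DD − V_GS)/R.
Let x = V_GS − 0.61. Then 99.1 x² + x − 6.96 = 0, giving x = 0.26 V (positive root), so V_GS = 0.87 V.
I_D = (V_DD − V_GS)/R = (7.57 − 0.87) / 41.3 = 0.162 mA.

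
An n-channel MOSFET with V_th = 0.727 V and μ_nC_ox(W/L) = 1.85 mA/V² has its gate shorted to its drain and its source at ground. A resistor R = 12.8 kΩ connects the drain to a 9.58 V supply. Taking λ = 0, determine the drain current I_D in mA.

With gate tied to drain, V_GS = V_DS ≥ V_GS − V_th, so the device is in saturation.
KCL at the drain: ½ k_n (V_GS − V_th)² = (V_DD − V_GS)/R.
Let x = V_GS − 0.727. Then 11.8 x² + x − 8.853 = 0, giving x = 0.824 V (positive root), so V_GS = 1.55 V.
I_D = (V_DD − V_GS)/R = (9.58 − 1.55) / 12.8 = 0.627 mA.

I_D = 0.627 mA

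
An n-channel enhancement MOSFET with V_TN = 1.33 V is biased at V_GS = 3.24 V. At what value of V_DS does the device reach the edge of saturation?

V_DS,sat = 1.91 V

The boundary between triode and saturation is V_DS = V_GS − V_TN = V_ov.
V_ov = 3.24 − 1.33 = 1.91 V.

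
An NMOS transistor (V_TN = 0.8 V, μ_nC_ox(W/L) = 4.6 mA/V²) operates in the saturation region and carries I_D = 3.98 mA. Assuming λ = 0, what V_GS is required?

V_GS = 2.12 V

In saturation I_D = ½ k_n (V_GS − V_TN)², so V_GS − V_TN = √(2 I_D / k_n) = √(2 × 3.98 / 4.6) = 1.32 V.
V_GS = 0.8 + 1.32 = 2.12 V.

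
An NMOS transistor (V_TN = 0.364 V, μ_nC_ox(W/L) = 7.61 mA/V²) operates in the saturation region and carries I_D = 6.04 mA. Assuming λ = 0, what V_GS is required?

V_GS = 1.62 V

In saturation I_D = ½ k_n (V_GS − V_TN)², so V_GS − V_TN = √(2 I_D / k_n) = √(2 × 6.04 / 7.61) = 1.26 V.
V_GS = 0.364 + 1.26 = 1.62 V.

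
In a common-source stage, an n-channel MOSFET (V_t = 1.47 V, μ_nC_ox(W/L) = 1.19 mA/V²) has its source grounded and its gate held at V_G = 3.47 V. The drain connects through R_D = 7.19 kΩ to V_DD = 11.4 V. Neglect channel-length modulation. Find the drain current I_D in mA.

I_D = 1.48 mA

V_GS = V_G = 3.47 V, so V_ov = 3.47 − 1.47 = 2 V.
Assume saturation: I_D = ½ k_n V_ov² = 0.5 × 1.19 × 2² = 2.38 mA, giving V_DS = V_DD − I_D R_D = 11.4 − 2.38 × 7.19 = -5.71 V.
But -5.71 V < V_ov = 2 V, so the device is actually in triode.
In triode I_D = k_n[V_ov V_DS − ½ V_DS²] and I_D = (V_DD − V_DS)/R_D. Equating: 4.28 V_DS² − 18.11 V_DS + 11.4 = 0, giving V_DS = 0.769 V (the root below V_ov).
I_D = (11.4 − 0.769) / 7.19 = 1.48 mA.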